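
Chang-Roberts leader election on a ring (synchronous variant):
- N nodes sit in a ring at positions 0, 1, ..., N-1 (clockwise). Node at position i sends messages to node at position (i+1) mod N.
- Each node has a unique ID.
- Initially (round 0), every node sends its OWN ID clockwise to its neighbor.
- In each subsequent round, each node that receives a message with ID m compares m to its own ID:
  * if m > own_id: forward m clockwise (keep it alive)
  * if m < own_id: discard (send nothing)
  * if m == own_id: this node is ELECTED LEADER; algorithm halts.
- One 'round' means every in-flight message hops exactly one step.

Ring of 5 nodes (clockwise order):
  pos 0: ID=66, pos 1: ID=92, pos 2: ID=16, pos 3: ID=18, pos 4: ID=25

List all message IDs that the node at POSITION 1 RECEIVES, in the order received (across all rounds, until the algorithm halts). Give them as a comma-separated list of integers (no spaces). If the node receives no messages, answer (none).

Round 1: pos1(id92) recv 66: drop; pos2(id16) recv 92: fwd; pos3(id18) recv 16: drop; pos4(id25) recv 18: drop; pos0(id66) recv 25: drop
Round 2: pos3(id18) recv 92: fwd
Round 3: pos4(id25) recv 92: fwd
Round 4: pos0(id66) recv 92: fwd
Round 5: pos1(id92) recv 92: ELECTED

Answer: 66,92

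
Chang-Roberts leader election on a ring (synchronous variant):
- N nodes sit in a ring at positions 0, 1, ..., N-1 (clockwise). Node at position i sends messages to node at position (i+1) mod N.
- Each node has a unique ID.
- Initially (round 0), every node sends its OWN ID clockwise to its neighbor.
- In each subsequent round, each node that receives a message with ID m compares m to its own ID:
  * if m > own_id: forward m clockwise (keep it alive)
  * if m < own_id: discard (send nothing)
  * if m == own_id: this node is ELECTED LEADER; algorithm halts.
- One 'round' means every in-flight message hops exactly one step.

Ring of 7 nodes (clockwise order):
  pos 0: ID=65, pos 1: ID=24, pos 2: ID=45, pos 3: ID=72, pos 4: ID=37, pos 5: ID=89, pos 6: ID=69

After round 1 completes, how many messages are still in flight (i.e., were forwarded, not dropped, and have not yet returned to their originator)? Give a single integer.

Round 1: pos1(id24) recv 65: fwd; pos2(id45) recv 24: drop; pos3(id72) recv 45: drop; pos4(id37) recv 72: fwd; pos5(id89) recv 37: drop; pos6(id69) recv 89: fwd; pos0(id65) recv 69: fwd
After round 1: 4 messages still in flight

Answer: 4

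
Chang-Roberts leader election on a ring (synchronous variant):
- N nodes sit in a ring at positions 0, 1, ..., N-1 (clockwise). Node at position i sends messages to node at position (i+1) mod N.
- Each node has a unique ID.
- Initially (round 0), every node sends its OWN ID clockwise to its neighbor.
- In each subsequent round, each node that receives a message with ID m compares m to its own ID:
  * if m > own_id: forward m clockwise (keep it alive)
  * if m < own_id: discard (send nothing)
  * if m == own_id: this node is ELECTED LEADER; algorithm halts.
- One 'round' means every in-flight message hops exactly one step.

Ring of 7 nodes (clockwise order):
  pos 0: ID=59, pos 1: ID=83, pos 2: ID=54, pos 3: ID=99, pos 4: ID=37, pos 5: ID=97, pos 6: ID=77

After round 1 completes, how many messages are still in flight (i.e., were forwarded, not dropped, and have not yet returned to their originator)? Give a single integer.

Answer: 4

Derivation:
Round 1: pos1(id83) recv 59: drop; pos2(id54) recv 83: fwd; pos3(id99) recv 54: drop; pos4(id37) recv 99: fwd; pos5(id97) recv 37: drop; pos6(id77) recv 97: fwd; pos0(id59) recv 77: fwd
After round 1: 4 messages still in flight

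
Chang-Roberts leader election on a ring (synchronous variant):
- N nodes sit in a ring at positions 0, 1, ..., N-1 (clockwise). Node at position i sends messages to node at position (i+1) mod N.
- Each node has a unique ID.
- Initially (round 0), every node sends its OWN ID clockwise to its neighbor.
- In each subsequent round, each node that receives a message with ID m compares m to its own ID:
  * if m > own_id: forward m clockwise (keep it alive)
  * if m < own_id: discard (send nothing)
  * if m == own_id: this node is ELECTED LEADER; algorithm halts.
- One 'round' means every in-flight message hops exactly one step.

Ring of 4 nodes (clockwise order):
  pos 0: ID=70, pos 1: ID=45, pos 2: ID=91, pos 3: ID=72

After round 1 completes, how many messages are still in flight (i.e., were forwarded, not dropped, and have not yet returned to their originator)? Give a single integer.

Round 1: pos1(id45) recv 70: fwd; pos2(id91) recv 45: drop; pos3(id72) recv 91: fwd; pos0(id70) recv 72: fwd
After round 1: 3 messages still in flight

Answer: 3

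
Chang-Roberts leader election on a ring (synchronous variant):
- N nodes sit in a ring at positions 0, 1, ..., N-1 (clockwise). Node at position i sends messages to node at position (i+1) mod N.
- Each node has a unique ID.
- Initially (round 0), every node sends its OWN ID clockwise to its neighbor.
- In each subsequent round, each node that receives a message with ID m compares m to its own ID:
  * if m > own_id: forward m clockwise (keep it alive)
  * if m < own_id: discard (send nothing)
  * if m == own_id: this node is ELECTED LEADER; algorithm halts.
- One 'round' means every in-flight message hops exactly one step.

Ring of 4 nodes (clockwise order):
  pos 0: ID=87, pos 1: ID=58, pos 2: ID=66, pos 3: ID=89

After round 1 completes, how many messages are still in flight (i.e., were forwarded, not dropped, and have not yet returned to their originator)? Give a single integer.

Round 1: pos1(id58) recv 87: fwd; pos2(id66) recv 58: drop; pos3(id89) recv 66: drop; pos0(id87) recv 89: fwd
After round 1: 2 messages still in flight

Answer: 2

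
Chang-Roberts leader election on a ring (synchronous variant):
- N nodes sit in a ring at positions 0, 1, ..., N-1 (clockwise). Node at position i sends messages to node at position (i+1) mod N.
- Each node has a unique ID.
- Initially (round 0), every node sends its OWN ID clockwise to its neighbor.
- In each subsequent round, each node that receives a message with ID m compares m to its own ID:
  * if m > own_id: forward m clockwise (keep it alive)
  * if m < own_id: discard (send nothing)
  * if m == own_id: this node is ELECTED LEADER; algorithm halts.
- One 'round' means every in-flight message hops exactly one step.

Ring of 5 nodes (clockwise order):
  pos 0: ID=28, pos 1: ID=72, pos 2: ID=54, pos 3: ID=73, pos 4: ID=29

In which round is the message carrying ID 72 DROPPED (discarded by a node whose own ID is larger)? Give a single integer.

Round 1: pos1(id72) recv 28: drop; pos2(id54) recv 72: fwd; pos3(id73) recv 54: drop; pos4(id29) recv 73: fwd; pos0(id28) recv 29: fwd
Round 2: pos3(id73) recv 72: drop; pos0(id28) recv 73: fwd; pos1(id72) recv 29: drop
Round 3: pos1(id72) recv 73: fwd
Round 4: pos2(id54) recv 73: fwd
Round 5: pos3(id73) recv 73: ELECTED
Message ID 72 originates at pos 1; dropped at pos 3 in round 2

Answer: 2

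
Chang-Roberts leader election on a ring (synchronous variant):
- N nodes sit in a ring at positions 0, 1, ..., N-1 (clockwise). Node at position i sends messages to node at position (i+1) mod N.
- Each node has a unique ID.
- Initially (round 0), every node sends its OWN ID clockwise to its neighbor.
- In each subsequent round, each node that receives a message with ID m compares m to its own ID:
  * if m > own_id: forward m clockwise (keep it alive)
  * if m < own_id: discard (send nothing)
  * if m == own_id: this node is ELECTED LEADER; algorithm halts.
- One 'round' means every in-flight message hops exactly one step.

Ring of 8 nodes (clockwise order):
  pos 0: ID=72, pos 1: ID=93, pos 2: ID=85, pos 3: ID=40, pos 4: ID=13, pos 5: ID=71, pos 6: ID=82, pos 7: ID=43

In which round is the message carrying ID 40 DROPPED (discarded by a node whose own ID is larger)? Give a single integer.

Round 1: pos1(id93) recv 72: drop; pos2(id85) recv 93: fwd; pos3(id40) recv 85: fwd; pos4(id13) recv 40: fwd; pos5(id71) recv 13: drop; pos6(id82) recv 71: drop; pos7(id43) recv 82: fwd; pos0(id72) recv 43: drop
Round 2: pos3(id40) recv 93: fwd; pos4(id13) recv 85: fwd; pos5(id71) recv 40: drop; pos0(id72) recv 82: fwd
Round 3: pos4(id13) recv 93: fwd; pos5(id71) recv 85: fwd; pos1(id93) recv 82: drop
Round 4: pos5(id71) recv 93: fwd; pos6(id82) recv 85: fwd
Round 5: pos6(id82) recv 93: fwd; pos7(id43) recv 85: fwd
Round 6: pos7(id43) recv 93: fwd; pos0(id72) recv 85: fwd
Round 7: pos0(id72) recv 93: fwd; pos1(id93) recv 85: drop
Round 8: pos1(id93) recv 93: ELECTED
Message ID 40 originates at pos 3; dropped at pos 5 in round 2

Answer: 2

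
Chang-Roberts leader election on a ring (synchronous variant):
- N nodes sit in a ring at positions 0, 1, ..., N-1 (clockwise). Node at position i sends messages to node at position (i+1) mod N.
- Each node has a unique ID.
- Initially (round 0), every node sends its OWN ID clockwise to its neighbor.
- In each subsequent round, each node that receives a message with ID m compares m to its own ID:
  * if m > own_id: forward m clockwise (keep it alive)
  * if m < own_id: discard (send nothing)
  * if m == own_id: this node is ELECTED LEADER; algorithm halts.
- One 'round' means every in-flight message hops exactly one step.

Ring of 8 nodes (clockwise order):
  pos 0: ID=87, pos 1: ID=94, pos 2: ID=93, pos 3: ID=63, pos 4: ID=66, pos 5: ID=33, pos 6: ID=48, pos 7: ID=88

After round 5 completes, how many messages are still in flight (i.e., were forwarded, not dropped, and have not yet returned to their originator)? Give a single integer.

Answer: 2

Derivation:
Round 1: pos1(id94) recv 87: drop; pos2(id93) recv 94: fwd; pos3(id63) recv 93: fwd; pos4(id66) recv 63: drop; pos5(id33) recv 66: fwd; pos6(id48) recv 33: drop; pos7(id88) recv 48: drop; pos0(id87) recv 88: fwd
Round 2: pos3(id63) recv 94: fwd; pos4(id66) recv 93: fwd; pos6(id48) recv 66: fwd; pos1(id94) recv 88: drop
Round 3: pos4(id66) recv 94: fwd; pos5(id33) recv 93: fwd; pos7(id88) recv 66: drop
Round 4: pos5(id33) recv 94: fwd; pos6(id48) recv 93: fwd
Round 5: pos6(id48) recv 94: fwd; pos7(id88) recv 93: fwd
After round 5: 2 messages still in flight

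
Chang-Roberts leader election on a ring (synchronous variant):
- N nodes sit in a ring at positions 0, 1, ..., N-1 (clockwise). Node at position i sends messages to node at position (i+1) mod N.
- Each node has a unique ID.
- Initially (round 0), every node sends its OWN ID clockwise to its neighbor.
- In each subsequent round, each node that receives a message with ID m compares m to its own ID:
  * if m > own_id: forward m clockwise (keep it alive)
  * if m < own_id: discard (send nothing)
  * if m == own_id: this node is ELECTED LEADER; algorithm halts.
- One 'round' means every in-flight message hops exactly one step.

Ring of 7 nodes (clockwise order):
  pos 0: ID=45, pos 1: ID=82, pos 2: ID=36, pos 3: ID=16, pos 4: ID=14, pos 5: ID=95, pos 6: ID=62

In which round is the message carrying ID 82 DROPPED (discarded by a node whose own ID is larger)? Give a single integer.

Answer: 4

Derivation:
Round 1: pos1(id82) recv 45: drop; pos2(id36) recv 82: fwd; pos3(id16) recv 36: fwd; pos4(id14) recv 16: fwd; pos5(id95) recv 14: drop; pos6(id62) recv 95: fwd; pos0(id45) recv 62: fwd
Round 2: pos3(id16) recv 82: fwd; pos4(id14) recv 36: fwd; pos5(id95) recv 16: drop; pos0(id45) recv 95: fwd; pos1(id82) recv 62: drop
Round 3: pos4(id14) recv 82: fwd; pos5(id95) recv 36: drop; pos1(id82) recv 95: fwd
Round 4: pos5(id95) recv 82: drop; pos2(id36) recv 95: fwd
Round 5: pos3(id16) recv 95: fwd
Round 6: pos4(id14) recv 95: fwd
Round 7: pos5(id95) recv 95: ELECTED
Message ID 82 originates at pos 1; dropped at pos 5 in round 4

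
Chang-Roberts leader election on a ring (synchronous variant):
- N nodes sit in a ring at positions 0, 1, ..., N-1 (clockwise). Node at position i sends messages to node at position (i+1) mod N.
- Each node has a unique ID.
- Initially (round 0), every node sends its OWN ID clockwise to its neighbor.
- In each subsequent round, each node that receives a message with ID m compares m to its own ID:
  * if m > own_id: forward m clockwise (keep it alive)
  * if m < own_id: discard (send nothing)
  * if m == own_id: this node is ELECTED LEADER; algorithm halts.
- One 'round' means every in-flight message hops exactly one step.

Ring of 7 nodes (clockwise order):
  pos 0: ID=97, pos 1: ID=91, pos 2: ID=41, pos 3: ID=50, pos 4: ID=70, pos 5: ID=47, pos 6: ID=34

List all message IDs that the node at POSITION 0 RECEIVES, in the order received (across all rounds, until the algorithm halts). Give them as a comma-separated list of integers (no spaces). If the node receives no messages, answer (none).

Answer: 34,47,70,91,97

Derivation:
Round 1: pos1(id91) recv 97: fwd; pos2(id41) recv 91: fwd; pos3(id50) recv 41: drop; pos4(id70) recv 50: drop; pos5(id47) recv 70: fwd; pos6(id34) recv 47: fwd; pos0(id97) recv 34: drop
Round 2: pos2(id41) recv 97: fwd; pos3(id50) recv 91: fwd; pos6(id34) recv 70: fwd; pos0(id97) recv 47: drop
Round 3: pos3(id50) recv 97: fwd; pos4(id70) recv 91: fwd; pos0(id97) recv 70: drop
Round 4: pos4(id70) recv 97: fwd; pos5(id47) recv 91: fwd
Round 5: pos5(id47) recv 97: fwd; pos6(id34) recv 91: fwd
Round 6: pos6(id34) recv 97: fwd; pos0(id97) recv 91: drop
Round 7: pos0(id97) recv 97: ELECTED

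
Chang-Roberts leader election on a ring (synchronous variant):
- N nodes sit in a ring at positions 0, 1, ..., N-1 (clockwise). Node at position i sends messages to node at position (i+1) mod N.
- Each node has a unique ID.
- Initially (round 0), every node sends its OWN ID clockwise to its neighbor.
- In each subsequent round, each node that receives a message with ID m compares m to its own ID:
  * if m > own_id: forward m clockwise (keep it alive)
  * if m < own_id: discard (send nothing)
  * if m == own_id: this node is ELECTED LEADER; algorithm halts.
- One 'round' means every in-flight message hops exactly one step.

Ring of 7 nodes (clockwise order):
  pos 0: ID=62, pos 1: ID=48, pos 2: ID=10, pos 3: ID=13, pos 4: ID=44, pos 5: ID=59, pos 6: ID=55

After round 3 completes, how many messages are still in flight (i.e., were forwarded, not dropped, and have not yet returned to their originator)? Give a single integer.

Answer: 2

Derivation:
Round 1: pos1(id48) recv 62: fwd; pos2(id10) recv 48: fwd; pos3(id13) recv 10: drop; pos4(id44) recv 13: drop; pos5(id59) recv 44: drop; pos6(id55) recv 59: fwd; pos0(id62) recv 55: drop
Round 2: pos2(id10) recv 62: fwd; pos3(id13) recv 48: fwd; pos0(id62) recv 59: drop
Round 3: pos3(id13) recv 62: fwd; pos4(id44) recv 48: fwd
After round 3: 2 messages still in flight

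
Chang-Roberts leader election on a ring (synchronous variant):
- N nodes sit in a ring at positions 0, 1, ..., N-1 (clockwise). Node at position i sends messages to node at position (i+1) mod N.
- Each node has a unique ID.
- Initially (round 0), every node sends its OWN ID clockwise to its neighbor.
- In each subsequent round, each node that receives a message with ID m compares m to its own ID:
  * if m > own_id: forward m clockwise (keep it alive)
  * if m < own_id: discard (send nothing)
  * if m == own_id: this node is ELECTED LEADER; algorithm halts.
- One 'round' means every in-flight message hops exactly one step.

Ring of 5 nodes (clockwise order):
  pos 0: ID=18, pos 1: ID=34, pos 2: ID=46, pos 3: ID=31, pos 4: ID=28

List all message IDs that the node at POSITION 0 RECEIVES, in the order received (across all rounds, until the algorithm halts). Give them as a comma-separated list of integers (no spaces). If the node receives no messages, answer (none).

Answer: 28,31,46

Derivation:
Round 1: pos1(id34) recv 18: drop; pos2(id46) recv 34: drop; pos3(id31) recv 46: fwd; pos4(id28) recv 31: fwd; pos0(id18) recv 28: fwd
Round 2: pos4(id28) recv 46: fwd; pos0(id18) recv 31: fwd; pos1(id34) recv 28: drop
Round 3: pos0(id18) recv 46: fwd; pos1(id34) recv 31: drop
Round 4: pos1(id34) recv 46: fwd
Round 5: pos2(id46) recv 46: ELECTED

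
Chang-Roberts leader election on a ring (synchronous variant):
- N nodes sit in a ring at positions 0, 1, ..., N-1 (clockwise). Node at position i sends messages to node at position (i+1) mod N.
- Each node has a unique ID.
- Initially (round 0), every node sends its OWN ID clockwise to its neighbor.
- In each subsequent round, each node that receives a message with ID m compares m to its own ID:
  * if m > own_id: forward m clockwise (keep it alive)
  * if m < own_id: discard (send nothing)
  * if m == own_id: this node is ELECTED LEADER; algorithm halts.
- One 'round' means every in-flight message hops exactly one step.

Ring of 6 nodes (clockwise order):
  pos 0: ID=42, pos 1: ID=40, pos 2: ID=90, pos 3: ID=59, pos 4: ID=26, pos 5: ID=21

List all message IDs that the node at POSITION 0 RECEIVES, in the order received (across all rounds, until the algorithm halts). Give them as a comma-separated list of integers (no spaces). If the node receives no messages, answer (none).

Answer: 21,26,59,90

Derivation:
Round 1: pos1(id40) recv 42: fwd; pos2(id90) recv 40: drop; pos3(id59) recv 90: fwd; pos4(id26) recv 59: fwd; pos5(id21) recv 26: fwd; pos0(id42) recv 21: drop
Round 2: pos2(id90) recv 42: drop; pos4(id26) recv 90: fwd; pos5(id21) recv 59: fwd; pos0(id42) recv 26: drop
Round 3: pos5(id21) recv 90: fwd; pos0(id42) recv 59: fwd
Round 4: pos0(id42) recv 90: fwd; pos1(id40) recv 59: fwd
Round 5: pos1(id40) recv 90: fwd; pos2(id90) recv 59: drop
Round 6: pos2(id90) recv 90: ELECTED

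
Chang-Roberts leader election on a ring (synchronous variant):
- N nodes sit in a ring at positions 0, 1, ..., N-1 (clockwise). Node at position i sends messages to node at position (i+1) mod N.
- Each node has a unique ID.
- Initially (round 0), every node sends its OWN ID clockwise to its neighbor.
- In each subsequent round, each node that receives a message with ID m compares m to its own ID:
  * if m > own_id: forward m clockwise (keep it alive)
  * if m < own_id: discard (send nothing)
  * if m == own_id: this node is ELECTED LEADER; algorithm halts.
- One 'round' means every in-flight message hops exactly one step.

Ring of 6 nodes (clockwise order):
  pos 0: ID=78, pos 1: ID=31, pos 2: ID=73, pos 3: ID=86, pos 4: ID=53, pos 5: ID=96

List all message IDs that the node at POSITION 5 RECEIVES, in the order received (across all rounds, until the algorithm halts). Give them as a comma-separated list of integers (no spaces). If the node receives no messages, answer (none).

Round 1: pos1(id31) recv 78: fwd; pos2(id73) recv 31: drop; pos3(id86) recv 73: drop; pos4(id53) recv 86: fwd; pos5(id96) recv 53: drop; pos0(id78) recv 96: fwd
Round 2: pos2(id73) recv 78: fwd; pos5(id96) recv 86: drop; pos1(id31) recv 96: fwd
Round 3: pos3(id86) recv 78: drop; pos2(id73) recv 96: fwd
Round 4: pos3(id86) recv 96: fwd
Round 5: pos4(id53) recv 96: fwd
Round 6: pos5(id96) recv 96: ELECTED

Answer: 53,86,96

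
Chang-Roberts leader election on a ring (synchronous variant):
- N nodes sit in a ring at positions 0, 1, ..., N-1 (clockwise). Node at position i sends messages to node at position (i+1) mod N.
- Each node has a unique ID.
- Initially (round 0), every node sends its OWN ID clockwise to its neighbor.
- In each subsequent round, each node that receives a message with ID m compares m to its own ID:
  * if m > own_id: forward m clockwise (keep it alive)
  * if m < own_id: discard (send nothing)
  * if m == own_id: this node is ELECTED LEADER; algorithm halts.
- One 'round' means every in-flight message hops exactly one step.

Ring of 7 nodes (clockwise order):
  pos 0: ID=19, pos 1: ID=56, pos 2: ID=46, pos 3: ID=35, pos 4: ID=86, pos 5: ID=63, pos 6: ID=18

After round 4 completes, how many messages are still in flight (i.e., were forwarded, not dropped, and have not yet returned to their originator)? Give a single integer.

Round 1: pos1(id56) recv 19: drop; pos2(id46) recv 56: fwd; pos3(id35) recv 46: fwd; pos4(id86) recv 35: drop; pos5(id63) recv 86: fwd; pos6(id18) recv 63: fwd; pos0(id19) recv 18: drop
Round 2: pos3(id35) recv 56: fwd; pos4(id86) recv 46: drop; pos6(id18) recv 86: fwd; pos0(id19) recv 63: fwd
Round 3: pos4(id86) recv 56: drop; pos0(id19) recv 86: fwd; pos1(id56) recv 63: fwd
Round 4: pos1(id56) recv 86: fwd; pos2(id46) recv 63: fwd
After round 4: 2 messages still in flight

Answer: 2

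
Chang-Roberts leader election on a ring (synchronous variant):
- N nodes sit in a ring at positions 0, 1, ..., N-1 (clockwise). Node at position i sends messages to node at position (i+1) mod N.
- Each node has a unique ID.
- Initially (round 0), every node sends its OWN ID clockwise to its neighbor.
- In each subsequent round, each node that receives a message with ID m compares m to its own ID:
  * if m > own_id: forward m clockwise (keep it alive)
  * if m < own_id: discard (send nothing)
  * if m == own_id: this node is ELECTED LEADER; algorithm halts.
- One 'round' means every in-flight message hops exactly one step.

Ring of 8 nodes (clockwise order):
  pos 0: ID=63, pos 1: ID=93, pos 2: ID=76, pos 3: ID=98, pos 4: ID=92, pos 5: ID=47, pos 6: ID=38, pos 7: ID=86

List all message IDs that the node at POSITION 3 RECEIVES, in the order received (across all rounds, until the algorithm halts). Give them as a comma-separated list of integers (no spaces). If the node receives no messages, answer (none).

Round 1: pos1(id93) recv 63: drop; pos2(id76) recv 93: fwd; pos3(id98) recv 76: drop; pos4(id92) recv 98: fwd; pos5(id47) recv 92: fwd; pos6(id38) recv 47: fwd; pos7(id86) recv 38: drop; pos0(id63) recv 86: fwd
Round 2: pos3(id98) recv 93: drop; pos5(id47) recv 98: fwd; pos6(id38) recv 92: fwd; pos7(id86) recv 47: drop; pos1(id93) recv 86: drop
Round 3: pos6(id38) recv 98: fwd; pos7(id86) recv 92: fwd
Round 4: pos7(id86) recv 98: fwd; pos0(id63) recv 92: fwd
Round 5: pos0(id63) recv 98: fwd; pos1(id93) recv 92: drop
Round 6: pos1(id93) recv 98: fwd
Round 7: pos2(id76) recv 98: fwd
Round 8: pos3(id98) recv 98: ELECTED

Answer: 76,93,98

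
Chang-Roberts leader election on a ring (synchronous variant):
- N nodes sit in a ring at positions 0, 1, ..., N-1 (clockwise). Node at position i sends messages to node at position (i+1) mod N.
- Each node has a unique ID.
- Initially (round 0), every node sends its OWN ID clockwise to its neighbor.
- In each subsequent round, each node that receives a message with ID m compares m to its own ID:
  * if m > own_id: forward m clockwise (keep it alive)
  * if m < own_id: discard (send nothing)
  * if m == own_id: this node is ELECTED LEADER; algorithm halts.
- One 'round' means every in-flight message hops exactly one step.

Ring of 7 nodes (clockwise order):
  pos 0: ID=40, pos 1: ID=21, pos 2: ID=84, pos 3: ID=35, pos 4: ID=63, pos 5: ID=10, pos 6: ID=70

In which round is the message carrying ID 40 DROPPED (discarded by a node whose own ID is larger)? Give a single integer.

Round 1: pos1(id21) recv 40: fwd; pos2(id84) recv 21: drop; pos3(id35) recv 84: fwd; pos4(id63) recv 35: drop; pos5(id10) recv 63: fwd; pos6(id70) recv 10: drop; pos0(id40) recv 70: fwd
Round 2: pos2(id84) recv 40: drop; pos4(id63) recv 84: fwd; pos6(id70) recv 63: drop; pos1(id21) recv 70: fwd
Round 3: pos5(id10) recv 84: fwd; pos2(id84) recv 70: drop
Round 4: pos6(id70) recv 84: fwd
Round 5: pos0(id40) recv 84: fwd
Round 6: pos1(id21) recv 84: fwd
Round 7: pos2(id84) recv 84: ELECTED
Message ID 40 originates at pos 0; dropped at pos 2 in round 2

Answer: 2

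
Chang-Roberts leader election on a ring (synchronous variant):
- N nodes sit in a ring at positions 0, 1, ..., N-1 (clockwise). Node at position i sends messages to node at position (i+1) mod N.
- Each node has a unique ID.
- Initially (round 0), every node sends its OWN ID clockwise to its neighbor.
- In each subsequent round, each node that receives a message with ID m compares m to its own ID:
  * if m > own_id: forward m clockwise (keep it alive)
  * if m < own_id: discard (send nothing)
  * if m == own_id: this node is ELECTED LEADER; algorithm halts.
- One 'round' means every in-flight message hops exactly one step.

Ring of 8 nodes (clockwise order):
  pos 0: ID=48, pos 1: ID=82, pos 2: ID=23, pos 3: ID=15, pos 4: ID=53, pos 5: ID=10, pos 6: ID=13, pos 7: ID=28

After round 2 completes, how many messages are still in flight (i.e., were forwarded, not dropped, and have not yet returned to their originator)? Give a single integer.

Answer: 2

Derivation:
Round 1: pos1(id82) recv 48: drop; pos2(id23) recv 82: fwd; pos3(id15) recv 23: fwd; pos4(id53) recv 15: drop; pos5(id10) recv 53: fwd; pos6(id13) recv 10: drop; pos7(id28) recv 13: drop; pos0(id48) recv 28: drop
Round 2: pos3(id15) recv 82: fwd; pos4(id53) recv 23: drop; pos6(id13) recv 53: fwd
After round 2: 2 messages still in flight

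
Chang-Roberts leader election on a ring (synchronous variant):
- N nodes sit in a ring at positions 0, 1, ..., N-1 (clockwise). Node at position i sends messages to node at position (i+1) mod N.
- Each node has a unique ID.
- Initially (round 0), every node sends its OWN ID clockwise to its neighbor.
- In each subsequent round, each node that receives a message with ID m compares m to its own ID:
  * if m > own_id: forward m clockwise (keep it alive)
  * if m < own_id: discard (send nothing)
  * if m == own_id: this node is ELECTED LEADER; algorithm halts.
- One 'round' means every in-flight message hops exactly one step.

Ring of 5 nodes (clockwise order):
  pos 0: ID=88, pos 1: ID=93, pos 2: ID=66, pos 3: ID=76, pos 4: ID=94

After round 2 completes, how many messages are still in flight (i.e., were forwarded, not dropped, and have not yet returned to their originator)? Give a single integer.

Answer: 2

Derivation:
Round 1: pos1(id93) recv 88: drop; pos2(id66) recv 93: fwd; pos3(id76) recv 66: drop; pos4(id94) recv 76: drop; pos0(id88) recv 94: fwd
Round 2: pos3(id76) recv 93: fwd; pos1(id93) recv 94: fwd
After round 2: 2 messages still in flight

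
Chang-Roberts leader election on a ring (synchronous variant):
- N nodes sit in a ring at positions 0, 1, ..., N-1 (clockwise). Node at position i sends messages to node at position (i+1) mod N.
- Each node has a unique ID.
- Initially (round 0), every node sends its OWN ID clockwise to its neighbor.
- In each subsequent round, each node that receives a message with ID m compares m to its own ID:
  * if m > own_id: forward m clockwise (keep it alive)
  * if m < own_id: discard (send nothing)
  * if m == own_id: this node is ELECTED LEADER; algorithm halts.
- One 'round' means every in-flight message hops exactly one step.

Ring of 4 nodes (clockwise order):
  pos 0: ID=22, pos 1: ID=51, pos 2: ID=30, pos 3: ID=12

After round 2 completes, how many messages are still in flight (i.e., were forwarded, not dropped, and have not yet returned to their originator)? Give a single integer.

Round 1: pos1(id51) recv 22: drop; pos2(id30) recv 51: fwd; pos3(id12) recv 30: fwd; pos0(id22) recv 12: drop
Round 2: pos3(id12) recv 51: fwd; pos0(id22) recv 30: fwd
After round 2: 2 messages still in flight

Answer: 2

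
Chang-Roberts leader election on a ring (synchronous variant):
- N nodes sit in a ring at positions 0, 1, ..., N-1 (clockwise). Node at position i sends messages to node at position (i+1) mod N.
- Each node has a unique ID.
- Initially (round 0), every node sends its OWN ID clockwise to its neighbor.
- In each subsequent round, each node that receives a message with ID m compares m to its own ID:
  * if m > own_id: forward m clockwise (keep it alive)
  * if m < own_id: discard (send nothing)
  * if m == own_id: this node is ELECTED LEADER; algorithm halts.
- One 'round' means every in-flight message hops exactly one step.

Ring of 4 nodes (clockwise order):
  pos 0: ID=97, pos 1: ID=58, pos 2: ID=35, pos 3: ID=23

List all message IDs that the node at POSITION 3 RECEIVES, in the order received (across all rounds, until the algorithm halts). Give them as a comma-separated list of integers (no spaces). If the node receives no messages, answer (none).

Answer: 35,58,97

Derivation:
Round 1: pos1(id58) recv 97: fwd; pos2(id35) recv 58: fwd; pos3(id23) recv 35: fwd; pos0(id97) recv 23: drop
Round 2: pos2(id35) recv 97: fwd; pos3(id23) recv 58: fwd; pos0(id97) recv 35: drop
Round 3: pos3(id23) recv 97: fwd; pos0(id97) recv 58: drop
Round 4: pos0(id97) recv 97: ELECTED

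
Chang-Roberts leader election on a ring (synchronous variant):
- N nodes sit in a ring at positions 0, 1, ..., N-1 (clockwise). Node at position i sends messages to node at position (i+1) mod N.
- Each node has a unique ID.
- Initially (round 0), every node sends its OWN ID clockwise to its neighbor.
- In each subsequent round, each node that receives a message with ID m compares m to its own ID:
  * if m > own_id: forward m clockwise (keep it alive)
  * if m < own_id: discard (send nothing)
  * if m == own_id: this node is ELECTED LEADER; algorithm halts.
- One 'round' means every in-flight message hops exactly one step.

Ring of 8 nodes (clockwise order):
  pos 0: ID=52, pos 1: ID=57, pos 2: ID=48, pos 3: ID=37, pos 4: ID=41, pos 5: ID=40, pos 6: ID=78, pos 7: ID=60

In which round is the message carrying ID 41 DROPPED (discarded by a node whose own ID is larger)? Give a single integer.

Round 1: pos1(id57) recv 52: drop; pos2(id48) recv 57: fwd; pos3(id37) recv 48: fwd; pos4(id41) recv 37: drop; pos5(id40) recv 41: fwd; pos6(id78) recv 40: drop; pos7(id60) recv 78: fwd; pos0(id52) recv 60: fwd
Round 2: pos3(id37) recv 57: fwd; pos4(id41) recv 48: fwd; pos6(id78) recv 41: drop; pos0(id52) recv 78: fwd; pos1(id57) recv 60: fwd
Round 3: pos4(id41) recv 57: fwd; pos5(id40) recv 48: fwd; pos1(id57) recv 78: fwd; pos2(id48) recv 60: fwd
Round 4: pos5(id40) recv 57: fwd; pos6(id78) recv 48: drop; pos2(id48) recv 78: fwd; pos3(id37) recv 60: fwd
Round 5: pos6(id78) recv 57: drop; pos3(id37) recv 78: fwd; pos4(id41) recv 60: fwd
Round 6: pos4(id41) recv 78: fwd; pos5(id40) recv 60: fwd
Round 7: pos5(id40) recv 78: fwd; pos6(id78) recv 60: drop
Round 8: pos6(id78) recv 78: ELECTED
Message ID 41 originates at pos 4; dropped at pos 6 in round 2

Answer: 2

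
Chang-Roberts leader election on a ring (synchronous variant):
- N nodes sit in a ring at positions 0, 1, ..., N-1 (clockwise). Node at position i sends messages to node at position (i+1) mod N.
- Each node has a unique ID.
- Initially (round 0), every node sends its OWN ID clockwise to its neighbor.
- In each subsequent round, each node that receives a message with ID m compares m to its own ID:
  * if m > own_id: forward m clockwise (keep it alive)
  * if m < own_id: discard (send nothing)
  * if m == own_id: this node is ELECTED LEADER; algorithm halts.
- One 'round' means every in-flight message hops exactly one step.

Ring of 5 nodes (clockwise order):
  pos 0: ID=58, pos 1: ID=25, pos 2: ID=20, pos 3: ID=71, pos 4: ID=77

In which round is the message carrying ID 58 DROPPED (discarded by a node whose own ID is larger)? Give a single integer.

Answer: 3

Derivation:
Round 1: pos1(id25) recv 58: fwd; pos2(id20) recv 25: fwd; pos3(id71) recv 20: drop; pos4(id77) recv 71: drop; pos0(id58) recv 77: fwd
Round 2: pos2(id20) recv 58: fwd; pos3(id71) recv 25: drop; pos1(id25) recv 77: fwd
Round 3: pos3(id71) recv 58: drop; pos2(id20) recv 77: fwd
Round 4: pos3(id71) recv 77: fwd
Round 5: pos4(id77) recv 77: ELECTED
Message ID 58 originates at pos 0; dropped at pos 3 in round 3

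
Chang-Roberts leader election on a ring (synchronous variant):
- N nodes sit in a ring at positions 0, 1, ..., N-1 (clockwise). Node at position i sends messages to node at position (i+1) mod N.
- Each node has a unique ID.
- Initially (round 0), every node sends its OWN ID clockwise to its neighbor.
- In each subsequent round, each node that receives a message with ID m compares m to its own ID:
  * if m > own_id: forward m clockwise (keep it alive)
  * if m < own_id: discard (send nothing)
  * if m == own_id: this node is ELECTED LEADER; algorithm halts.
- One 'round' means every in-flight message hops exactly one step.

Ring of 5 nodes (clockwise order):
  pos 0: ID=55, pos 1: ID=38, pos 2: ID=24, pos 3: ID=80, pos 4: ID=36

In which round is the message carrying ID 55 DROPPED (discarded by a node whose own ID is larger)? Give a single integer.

Round 1: pos1(id38) recv 55: fwd; pos2(id24) recv 38: fwd; pos3(id80) recv 24: drop; pos4(id36) recv 80: fwd; pos0(id55) recv 36: drop
Round 2: pos2(id24) recv 55: fwd; pos3(id80) recv 38: drop; pos0(id55) recv 80: fwd
Round 3: pos3(id80) recv 55: drop; pos1(id38) recv 80: fwd
Round 4: pos2(id24) recv 80: fwd
Round 5: pos3(id80) recv 80: ELECTED
Message ID 55 originates at pos 0; dropped at pos 3 in round 3

Answer: 3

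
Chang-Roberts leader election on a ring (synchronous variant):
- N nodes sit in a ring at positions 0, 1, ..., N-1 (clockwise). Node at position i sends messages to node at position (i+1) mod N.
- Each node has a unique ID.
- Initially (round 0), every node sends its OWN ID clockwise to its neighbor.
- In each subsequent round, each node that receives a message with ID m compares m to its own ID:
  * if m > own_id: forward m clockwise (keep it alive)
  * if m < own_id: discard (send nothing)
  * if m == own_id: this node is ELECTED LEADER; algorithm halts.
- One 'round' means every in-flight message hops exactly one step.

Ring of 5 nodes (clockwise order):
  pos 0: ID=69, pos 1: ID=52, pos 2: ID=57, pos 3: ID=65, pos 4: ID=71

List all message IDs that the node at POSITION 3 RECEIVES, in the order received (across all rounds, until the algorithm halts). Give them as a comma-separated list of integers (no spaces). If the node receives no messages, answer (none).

Round 1: pos1(id52) recv 69: fwd; pos2(id57) recv 52: drop; pos3(id65) recv 57: drop; pos4(id71) recv 65: drop; pos0(id69) recv 71: fwd
Round 2: pos2(id57) recv 69: fwd; pos1(id52) recv 71: fwd
Round 3: pos3(id65) recv 69: fwd; pos2(id57) recv 71: fwd
Round 4: pos4(id71) recv 69: drop; pos3(id65) recv 71: fwd
Round 5: pos4(id71) recv 71: ELECTED

Answer: 57,69,71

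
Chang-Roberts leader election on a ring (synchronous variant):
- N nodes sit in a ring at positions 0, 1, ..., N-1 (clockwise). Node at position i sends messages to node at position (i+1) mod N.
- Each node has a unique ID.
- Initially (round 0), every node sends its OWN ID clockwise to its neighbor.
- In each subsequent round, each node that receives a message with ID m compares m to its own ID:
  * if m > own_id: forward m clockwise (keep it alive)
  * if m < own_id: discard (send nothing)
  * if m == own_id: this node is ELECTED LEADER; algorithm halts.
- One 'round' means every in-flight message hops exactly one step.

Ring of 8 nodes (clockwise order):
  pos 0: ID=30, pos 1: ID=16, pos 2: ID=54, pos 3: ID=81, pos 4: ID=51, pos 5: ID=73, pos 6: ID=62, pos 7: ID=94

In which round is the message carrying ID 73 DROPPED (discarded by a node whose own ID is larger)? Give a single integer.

Answer: 2

Derivation:
Round 1: pos1(id16) recv 30: fwd; pos2(id54) recv 16: drop; pos3(id81) recv 54: drop; pos4(id51) recv 81: fwd; pos5(id73) recv 51: drop; pos6(id62) recv 73: fwd; pos7(id94) recv 62: drop; pos0(id30) recv 94: fwd
Round 2: pos2(id54) recv 30: drop; pos5(id73) recv 81: fwd; pos7(id94) recv 73: drop; pos1(id16) recv 94: fwd
Round 3: pos6(id62) recv 81: fwd; pos2(id54) recv 94: fwd
Round 4: pos7(id94) recv 81: drop; pos3(id81) recv 94: fwd
Round 5: pos4(id51) recv 94: fwd
Round 6: pos5(id73) recv 94: fwd
Round 7: pos6(id62) recv 94: fwd
Round 8: pos7(id94) recv 94: ELECTED
Message ID 73 originates at pos 5; dropped at pos 7 in round 2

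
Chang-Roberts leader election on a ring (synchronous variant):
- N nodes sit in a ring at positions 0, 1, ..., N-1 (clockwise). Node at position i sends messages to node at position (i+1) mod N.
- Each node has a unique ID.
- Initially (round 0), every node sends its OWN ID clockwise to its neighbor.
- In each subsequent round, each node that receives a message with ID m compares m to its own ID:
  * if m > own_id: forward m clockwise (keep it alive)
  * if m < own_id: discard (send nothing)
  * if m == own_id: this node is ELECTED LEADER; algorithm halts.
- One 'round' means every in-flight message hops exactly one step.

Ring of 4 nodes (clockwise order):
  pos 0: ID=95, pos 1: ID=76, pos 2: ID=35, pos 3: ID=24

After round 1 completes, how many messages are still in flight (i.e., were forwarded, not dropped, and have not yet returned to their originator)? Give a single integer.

Round 1: pos1(id76) recv 95: fwd; pos2(id35) recv 76: fwd; pos3(id24) recv 35: fwd; pos0(id95) recv 24: drop
After round 1: 3 messages still in flight

Answer: 3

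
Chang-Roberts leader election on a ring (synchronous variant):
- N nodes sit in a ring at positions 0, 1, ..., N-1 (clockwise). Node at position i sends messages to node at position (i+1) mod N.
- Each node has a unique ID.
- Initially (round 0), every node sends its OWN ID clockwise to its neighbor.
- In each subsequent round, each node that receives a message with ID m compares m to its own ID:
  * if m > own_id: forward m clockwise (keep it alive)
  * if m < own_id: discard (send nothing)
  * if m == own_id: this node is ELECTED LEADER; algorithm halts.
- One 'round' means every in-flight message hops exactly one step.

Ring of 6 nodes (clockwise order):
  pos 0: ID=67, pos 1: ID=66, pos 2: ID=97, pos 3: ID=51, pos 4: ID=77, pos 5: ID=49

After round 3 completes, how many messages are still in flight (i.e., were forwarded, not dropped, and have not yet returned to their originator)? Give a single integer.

Answer: 2

Derivation:
Round 1: pos1(id66) recv 67: fwd; pos2(id97) recv 66: drop; pos3(id51) recv 97: fwd; pos4(id77) recv 51: drop; pos5(id49) recv 77: fwd; pos0(id67) recv 49: drop
Round 2: pos2(id97) recv 67: drop; pos4(id77) recv 97: fwd; pos0(id67) recv 77: fwd
Round 3: pos5(id49) recv 97: fwd; pos1(id66) recv 77: fwd
After round 3: 2 messages still in flight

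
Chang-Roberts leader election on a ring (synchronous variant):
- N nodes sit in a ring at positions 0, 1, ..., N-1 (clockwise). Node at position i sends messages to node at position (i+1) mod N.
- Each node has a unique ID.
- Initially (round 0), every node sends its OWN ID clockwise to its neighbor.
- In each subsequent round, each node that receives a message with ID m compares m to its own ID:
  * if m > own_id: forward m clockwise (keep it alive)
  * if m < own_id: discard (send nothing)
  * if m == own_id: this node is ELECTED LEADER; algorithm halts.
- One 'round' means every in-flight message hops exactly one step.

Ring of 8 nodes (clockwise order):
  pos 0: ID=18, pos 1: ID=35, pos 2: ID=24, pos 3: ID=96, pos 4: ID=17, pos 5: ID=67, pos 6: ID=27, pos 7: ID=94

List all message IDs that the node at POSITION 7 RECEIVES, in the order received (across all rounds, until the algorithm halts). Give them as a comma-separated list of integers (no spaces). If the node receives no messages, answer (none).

Answer: 27,67,96

Derivation:
Round 1: pos1(id35) recv 18: drop; pos2(id24) recv 35: fwd; pos3(id96) recv 24: drop; pos4(id17) recv 96: fwd; pos5(id67) recv 17: drop; pos6(id27) recv 67: fwd; pos7(id94) recv 27: drop; pos0(id18) recv 94: fwd
Round 2: pos3(id96) recv 35: drop; pos5(id67) recv 96: fwd; pos7(id94) recv 67: drop; pos1(id35) recv 94: fwd
Round 3: pos6(id27) recv 96: fwd; pos2(id24) recv 94: fwd
Round 4: pos7(id94) recv 96: fwd; pos3(id96) recv 94: drop
Round 5: pos0(id18) recv 96: fwd
Round 6: pos1(id35) recv 96: fwd
Round 7: pos2(id24) recv 96: fwd
Round 8: pos3(id96) recv 96: ELECTED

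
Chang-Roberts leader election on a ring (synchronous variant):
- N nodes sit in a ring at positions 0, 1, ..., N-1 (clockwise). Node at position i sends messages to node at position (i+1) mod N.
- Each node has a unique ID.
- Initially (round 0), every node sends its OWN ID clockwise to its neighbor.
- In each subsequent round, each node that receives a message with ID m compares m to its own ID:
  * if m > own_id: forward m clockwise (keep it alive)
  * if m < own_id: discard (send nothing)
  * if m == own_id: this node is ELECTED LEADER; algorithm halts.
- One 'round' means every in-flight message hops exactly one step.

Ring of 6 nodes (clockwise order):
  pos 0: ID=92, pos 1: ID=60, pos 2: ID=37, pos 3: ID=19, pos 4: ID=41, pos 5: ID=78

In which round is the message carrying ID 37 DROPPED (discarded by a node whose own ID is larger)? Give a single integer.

Round 1: pos1(id60) recv 92: fwd; pos2(id37) recv 60: fwd; pos3(id19) recv 37: fwd; pos4(id41) recv 19: drop; pos5(id78) recv 41: drop; pos0(id92) recv 78: drop
Round 2: pos2(id37) recv 92: fwd; pos3(id19) recv 60: fwd; pos4(id41) recv 37: drop
Round 3: pos3(id19) recv 92: fwd; pos4(id41) recv 60: fwd
Round 4: pos4(id41) recv 92: fwd; pos5(id78) recv 60: drop
Round 5: pos5(id78) recv 92: fwd
Round 6: pos0(id92) recv 92: ELECTED
Message ID 37 originates at pos 2; dropped at pos 4 in round 2

Answer: 2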